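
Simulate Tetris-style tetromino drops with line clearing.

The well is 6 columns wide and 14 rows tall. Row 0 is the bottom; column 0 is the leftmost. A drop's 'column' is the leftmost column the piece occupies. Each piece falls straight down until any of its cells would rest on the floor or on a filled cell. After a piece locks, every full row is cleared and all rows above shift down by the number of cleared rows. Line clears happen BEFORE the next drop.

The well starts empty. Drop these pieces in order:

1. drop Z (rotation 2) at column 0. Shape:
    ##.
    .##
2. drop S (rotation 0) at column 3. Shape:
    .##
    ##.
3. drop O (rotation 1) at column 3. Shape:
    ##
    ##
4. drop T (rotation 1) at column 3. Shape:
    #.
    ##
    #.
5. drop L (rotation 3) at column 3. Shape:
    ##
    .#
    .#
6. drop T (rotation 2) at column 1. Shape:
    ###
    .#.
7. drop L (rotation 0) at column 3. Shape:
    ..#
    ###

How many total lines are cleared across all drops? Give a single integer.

Drop 1: Z rot2 at col 0 lands with bottom-row=0; cleared 0 line(s) (total 0); column heights now [2 2 1 0 0 0], max=2
Drop 2: S rot0 at col 3 lands with bottom-row=0; cleared 0 line(s) (total 0); column heights now [2 2 1 1 2 2], max=2
Drop 3: O rot1 at col 3 lands with bottom-row=2; cleared 0 line(s) (total 0); column heights now [2 2 1 4 4 2], max=4
Drop 4: T rot1 at col 3 lands with bottom-row=4; cleared 0 line(s) (total 0); column heights now [2 2 1 7 6 2], max=7
Drop 5: L rot3 at col 3 lands with bottom-row=6; cleared 0 line(s) (total 0); column heights now [2 2 1 9 9 2], max=9
Drop 6: T rot2 at col 1 lands with bottom-row=8; cleared 0 line(s) (total 0); column heights now [2 10 10 10 9 2], max=10
Drop 7: L rot0 at col 3 lands with bottom-row=10; cleared 0 line(s) (total 0); column heights now [2 10 10 11 11 12], max=12

Answer: 0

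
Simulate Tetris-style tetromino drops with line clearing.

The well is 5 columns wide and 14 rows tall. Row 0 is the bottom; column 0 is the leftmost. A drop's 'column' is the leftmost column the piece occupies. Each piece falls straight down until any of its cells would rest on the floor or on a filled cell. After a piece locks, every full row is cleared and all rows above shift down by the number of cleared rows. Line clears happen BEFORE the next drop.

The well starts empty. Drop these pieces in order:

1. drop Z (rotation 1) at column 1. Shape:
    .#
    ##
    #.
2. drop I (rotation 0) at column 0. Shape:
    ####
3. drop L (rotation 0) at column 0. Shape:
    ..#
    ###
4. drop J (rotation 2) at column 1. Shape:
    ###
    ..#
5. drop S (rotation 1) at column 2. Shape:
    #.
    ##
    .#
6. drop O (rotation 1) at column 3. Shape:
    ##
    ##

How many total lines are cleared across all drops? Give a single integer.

Answer: 0

Derivation:
Drop 1: Z rot1 at col 1 lands with bottom-row=0; cleared 0 line(s) (total 0); column heights now [0 2 3 0 0], max=3
Drop 2: I rot0 at col 0 lands with bottom-row=3; cleared 0 line(s) (total 0); column heights now [4 4 4 4 0], max=4
Drop 3: L rot0 at col 0 lands with bottom-row=4; cleared 0 line(s) (total 0); column heights now [5 5 6 4 0], max=6
Drop 4: J rot2 at col 1 lands with bottom-row=5; cleared 0 line(s) (total 0); column heights now [5 7 7 7 0], max=7
Drop 5: S rot1 at col 2 lands with bottom-row=7; cleared 0 line(s) (total 0); column heights now [5 7 10 9 0], max=10
Drop 6: O rot1 at col 3 lands with bottom-row=9; cleared 0 line(s) (total 0); column heights now [5 7 10 11 11], max=11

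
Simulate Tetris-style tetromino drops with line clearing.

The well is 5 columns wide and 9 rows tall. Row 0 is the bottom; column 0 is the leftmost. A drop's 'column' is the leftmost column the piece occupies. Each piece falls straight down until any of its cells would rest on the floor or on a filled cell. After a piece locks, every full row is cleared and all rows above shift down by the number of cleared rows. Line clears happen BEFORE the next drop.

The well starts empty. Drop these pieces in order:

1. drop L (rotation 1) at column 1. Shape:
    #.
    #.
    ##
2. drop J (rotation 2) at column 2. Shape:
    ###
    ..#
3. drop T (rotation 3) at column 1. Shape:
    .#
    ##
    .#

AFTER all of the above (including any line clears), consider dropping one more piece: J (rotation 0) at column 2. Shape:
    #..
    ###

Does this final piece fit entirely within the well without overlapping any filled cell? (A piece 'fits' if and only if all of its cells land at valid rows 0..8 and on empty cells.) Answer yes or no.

Answer: yes

Derivation:
Drop 1: L rot1 at col 1 lands with bottom-row=0; cleared 0 line(s) (total 0); column heights now [0 3 1 0 0], max=3
Drop 2: J rot2 at col 2 lands with bottom-row=0; cleared 0 line(s) (total 0); column heights now [0 3 2 2 2], max=3
Drop 3: T rot3 at col 1 lands with bottom-row=2; cleared 0 line(s) (total 0); column heights now [0 4 5 2 2], max=5
Test piece J rot0 at col 2 (width 3): heights before test = [0 4 5 2 2]; fits = True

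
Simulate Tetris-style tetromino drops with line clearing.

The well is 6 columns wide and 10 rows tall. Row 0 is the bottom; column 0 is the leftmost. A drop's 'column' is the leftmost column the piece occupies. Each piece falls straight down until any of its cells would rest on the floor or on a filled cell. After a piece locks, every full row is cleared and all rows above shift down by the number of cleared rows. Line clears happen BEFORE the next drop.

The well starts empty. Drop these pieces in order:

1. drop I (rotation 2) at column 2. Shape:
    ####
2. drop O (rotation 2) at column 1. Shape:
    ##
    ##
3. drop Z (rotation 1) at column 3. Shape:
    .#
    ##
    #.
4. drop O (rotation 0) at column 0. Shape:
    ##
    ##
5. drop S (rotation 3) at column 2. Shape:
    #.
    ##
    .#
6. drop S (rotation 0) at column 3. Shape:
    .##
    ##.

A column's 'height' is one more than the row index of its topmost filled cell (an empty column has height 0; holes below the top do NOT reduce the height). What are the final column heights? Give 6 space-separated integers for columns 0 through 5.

Answer: 5 5 6 6 7 7

Derivation:
Drop 1: I rot2 at col 2 lands with bottom-row=0; cleared 0 line(s) (total 0); column heights now [0 0 1 1 1 1], max=1
Drop 2: O rot2 at col 1 lands with bottom-row=1; cleared 0 line(s) (total 0); column heights now [0 3 3 1 1 1], max=3
Drop 3: Z rot1 at col 3 lands with bottom-row=1; cleared 0 line(s) (total 0); column heights now [0 3 3 3 4 1], max=4
Drop 4: O rot0 at col 0 lands with bottom-row=3; cleared 0 line(s) (total 0); column heights now [5 5 3 3 4 1], max=5
Drop 5: S rot3 at col 2 lands with bottom-row=3; cleared 0 line(s) (total 0); column heights now [5 5 6 5 4 1], max=6
Drop 6: S rot0 at col 3 lands with bottom-row=5; cleared 0 line(s) (total 0); column heights now [5 5 6 6 7 7], max=7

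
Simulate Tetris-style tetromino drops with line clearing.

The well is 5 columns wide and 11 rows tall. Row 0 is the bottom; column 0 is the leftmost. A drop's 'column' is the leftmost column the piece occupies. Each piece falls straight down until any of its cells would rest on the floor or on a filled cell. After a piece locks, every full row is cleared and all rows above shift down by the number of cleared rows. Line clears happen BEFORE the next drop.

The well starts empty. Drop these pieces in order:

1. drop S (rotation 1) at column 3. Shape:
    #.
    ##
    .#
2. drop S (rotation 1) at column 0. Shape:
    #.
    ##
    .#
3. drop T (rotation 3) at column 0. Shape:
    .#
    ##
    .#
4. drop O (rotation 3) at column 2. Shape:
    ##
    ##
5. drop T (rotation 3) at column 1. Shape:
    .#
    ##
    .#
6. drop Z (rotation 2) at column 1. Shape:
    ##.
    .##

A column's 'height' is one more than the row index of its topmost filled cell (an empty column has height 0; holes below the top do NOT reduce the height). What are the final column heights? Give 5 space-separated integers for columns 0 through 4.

Drop 1: S rot1 at col 3 lands with bottom-row=0; cleared 0 line(s) (total 0); column heights now [0 0 0 3 2], max=3
Drop 2: S rot1 at col 0 lands with bottom-row=0; cleared 0 line(s) (total 0); column heights now [3 2 0 3 2], max=3
Drop 3: T rot3 at col 0 lands with bottom-row=2; cleared 0 line(s) (total 0); column heights now [4 5 0 3 2], max=5
Drop 4: O rot3 at col 2 lands with bottom-row=3; cleared 0 line(s) (total 0); column heights now [4 5 5 5 2], max=5
Drop 5: T rot3 at col 1 lands with bottom-row=5; cleared 0 line(s) (total 0); column heights now [4 7 8 5 2], max=8
Drop 6: Z rot2 at col 1 lands with bottom-row=8; cleared 0 line(s) (total 0); column heights now [4 10 10 9 2], max=10

Answer: 4 10 10 9 2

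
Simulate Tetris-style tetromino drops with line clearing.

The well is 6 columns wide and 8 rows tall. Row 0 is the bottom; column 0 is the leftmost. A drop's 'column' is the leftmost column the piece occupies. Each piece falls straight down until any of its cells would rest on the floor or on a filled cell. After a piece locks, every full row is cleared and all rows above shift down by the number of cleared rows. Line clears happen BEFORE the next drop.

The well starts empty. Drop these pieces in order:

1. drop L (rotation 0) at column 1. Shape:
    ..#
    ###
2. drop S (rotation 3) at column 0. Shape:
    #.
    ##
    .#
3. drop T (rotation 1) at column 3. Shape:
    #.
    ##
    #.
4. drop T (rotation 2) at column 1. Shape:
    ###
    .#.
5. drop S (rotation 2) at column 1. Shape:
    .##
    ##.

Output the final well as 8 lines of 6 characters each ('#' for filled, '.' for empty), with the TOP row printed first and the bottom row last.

Drop 1: L rot0 at col 1 lands with bottom-row=0; cleared 0 line(s) (total 0); column heights now [0 1 1 2 0 0], max=2
Drop 2: S rot3 at col 0 lands with bottom-row=1; cleared 0 line(s) (total 0); column heights now [4 3 1 2 0 0], max=4
Drop 3: T rot1 at col 3 lands with bottom-row=2; cleared 0 line(s) (total 0); column heights now [4 3 1 5 4 0], max=5
Drop 4: T rot2 at col 1 lands with bottom-row=4; cleared 0 line(s) (total 0); column heights now [4 6 6 6 4 0], max=6
Drop 5: S rot2 at col 1 lands with bottom-row=6; cleared 0 line(s) (total 0); column heights now [4 7 8 8 4 0], max=8

Answer: ..##..
.##...
.###..
..##..
#..##.
##.#..
.#.#..
.###..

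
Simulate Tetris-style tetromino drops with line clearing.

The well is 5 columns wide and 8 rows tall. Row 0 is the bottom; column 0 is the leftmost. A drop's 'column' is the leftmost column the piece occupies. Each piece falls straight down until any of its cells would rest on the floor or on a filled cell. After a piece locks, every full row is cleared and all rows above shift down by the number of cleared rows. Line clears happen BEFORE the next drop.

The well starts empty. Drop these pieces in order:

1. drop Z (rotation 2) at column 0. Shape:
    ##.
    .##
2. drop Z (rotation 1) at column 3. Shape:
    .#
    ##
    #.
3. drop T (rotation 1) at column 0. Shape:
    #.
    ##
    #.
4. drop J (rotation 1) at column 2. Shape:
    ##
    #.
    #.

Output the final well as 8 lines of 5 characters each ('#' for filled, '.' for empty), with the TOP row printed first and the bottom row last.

Answer: .....
.....
.....
.....
#....
####.
#.#.#
.###.

Derivation:
Drop 1: Z rot2 at col 0 lands with bottom-row=0; cleared 0 line(s) (total 0); column heights now [2 2 1 0 0], max=2
Drop 2: Z rot1 at col 3 lands with bottom-row=0; cleared 0 line(s) (total 0); column heights now [2 2 1 2 3], max=3
Drop 3: T rot1 at col 0 lands with bottom-row=2; cleared 0 line(s) (total 0); column heights now [5 4 1 2 3], max=5
Drop 4: J rot1 at col 2 lands with bottom-row=1; cleared 1 line(s) (total 1); column heights now [4 3 3 3 2], max=4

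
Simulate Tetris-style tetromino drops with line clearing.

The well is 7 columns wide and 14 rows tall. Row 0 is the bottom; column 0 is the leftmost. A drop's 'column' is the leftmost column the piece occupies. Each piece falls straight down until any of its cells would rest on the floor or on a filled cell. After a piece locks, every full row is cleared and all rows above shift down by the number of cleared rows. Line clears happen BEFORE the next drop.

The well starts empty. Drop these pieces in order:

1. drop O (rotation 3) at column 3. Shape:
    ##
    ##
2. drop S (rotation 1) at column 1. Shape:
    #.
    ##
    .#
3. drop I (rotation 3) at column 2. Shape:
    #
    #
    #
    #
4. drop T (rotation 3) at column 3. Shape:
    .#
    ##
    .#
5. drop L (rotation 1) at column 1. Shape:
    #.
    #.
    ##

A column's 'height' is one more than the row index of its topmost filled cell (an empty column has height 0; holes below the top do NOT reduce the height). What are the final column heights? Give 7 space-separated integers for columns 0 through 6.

Drop 1: O rot3 at col 3 lands with bottom-row=0; cleared 0 line(s) (total 0); column heights now [0 0 0 2 2 0 0], max=2
Drop 2: S rot1 at col 1 lands with bottom-row=0; cleared 0 line(s) (total 0); column heights now [0 3 2 2 2 0 0], max=3
Drop 3: I rot3 at col 2 lands with bottom-row=2; cleared 0 line(s) (total 0); column heights now [0 3 6 2 2 0 0], max=6
Drop 4: T rot3 at col 3 lands with bottom-row=2; cleared 0 line(s) (total 0); column heights now [0 3 6 4 5 0 0], max=6
Drop 5: L rot1 at col 1 lands with bottom-row=6; cleared 0 line(s) (total 0); column heights now [0 9 7 4 5 0 0], max=9

Answer: 0 9 7 4 5 0 0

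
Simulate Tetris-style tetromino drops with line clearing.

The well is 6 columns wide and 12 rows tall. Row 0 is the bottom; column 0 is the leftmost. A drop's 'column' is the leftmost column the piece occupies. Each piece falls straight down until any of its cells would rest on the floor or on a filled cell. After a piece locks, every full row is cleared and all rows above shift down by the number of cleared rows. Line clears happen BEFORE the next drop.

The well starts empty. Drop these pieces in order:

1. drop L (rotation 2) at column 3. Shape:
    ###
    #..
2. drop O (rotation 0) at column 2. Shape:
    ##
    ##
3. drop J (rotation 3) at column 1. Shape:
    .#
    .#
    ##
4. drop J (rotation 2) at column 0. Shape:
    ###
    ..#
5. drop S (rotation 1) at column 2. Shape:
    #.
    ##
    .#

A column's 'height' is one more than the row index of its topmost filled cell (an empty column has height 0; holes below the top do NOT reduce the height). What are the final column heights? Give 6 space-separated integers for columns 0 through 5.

Answer: 9 9 11 10 2 2

Derivation:
Drop 1: L rot2 at col 3 lands with bottom-row=0; cleared 0 line(s) (total 0); column heights now [0 0 0 2 2 2], max=2
Drop 2: O rot0 at col 2 lands with bottom-row=2; cleared 0 line(s) (total 0); column heights now [0 0 4 4 2 2], max=4
Drop 3: J rot3 at col 1 lands with bottom-row=4; cleared 0 line(s) (total 0); column heights now [0 5 7 4 2 2], max=7
Drop 4: J rot2 at col 0 lands with bottom-row=7; cleared 0 line(s) (total 0); column heights now [9 9 9 4 2 2], max=9
Drop 5: S rot1 at col 2 lands with bottom-row=8; cleared 0 line(s) (total 0); column heights now [9 9 11 10 2 2], max=11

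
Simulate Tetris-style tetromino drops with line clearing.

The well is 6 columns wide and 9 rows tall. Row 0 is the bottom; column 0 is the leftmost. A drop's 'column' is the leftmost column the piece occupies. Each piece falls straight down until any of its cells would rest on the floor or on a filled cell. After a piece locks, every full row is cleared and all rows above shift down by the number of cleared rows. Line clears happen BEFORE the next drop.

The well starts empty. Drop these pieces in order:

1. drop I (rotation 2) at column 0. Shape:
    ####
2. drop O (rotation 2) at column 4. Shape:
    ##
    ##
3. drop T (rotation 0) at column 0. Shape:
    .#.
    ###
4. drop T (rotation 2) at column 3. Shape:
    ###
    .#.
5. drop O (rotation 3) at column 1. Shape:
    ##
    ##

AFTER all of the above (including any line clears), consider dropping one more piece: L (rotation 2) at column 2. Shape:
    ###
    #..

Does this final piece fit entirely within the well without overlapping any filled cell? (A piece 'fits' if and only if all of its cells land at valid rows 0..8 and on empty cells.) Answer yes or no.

Answer: yes

Derivation:
Drop 1: I rot2 at col 0 lands with bottom-row=0; cleared 0 line(s) (total 0); column heights now [1 1 1 1 0 0], max=1
Drop 2: O rot2 at col 4 lands with bottom-row=0; cleared 1 line(s) (total 1); column heights now [0 0 0 0 1 1], max=1
Drop 3: T rot0 at col 0 lands with bottom-row=0; cleared 0 line(s) (total 1); column heights now [1 2 1 0 1 1], max=2
Drop 4: T rot2 at col 3 lands with bottom-row=1; cleared 0 line(s) (total 1); column heights now [1 2 1 3 3 3], max=3
Drop 5: O rot3 at col 1 lands with bottom-row=2; cleared 0 line(s) (total 1); column heights now [1 4 4 3 3 3], max=4
Test piece L rot2 at col 2 (width 3): heights before test = [1 4 4 3 3 3]; fits = True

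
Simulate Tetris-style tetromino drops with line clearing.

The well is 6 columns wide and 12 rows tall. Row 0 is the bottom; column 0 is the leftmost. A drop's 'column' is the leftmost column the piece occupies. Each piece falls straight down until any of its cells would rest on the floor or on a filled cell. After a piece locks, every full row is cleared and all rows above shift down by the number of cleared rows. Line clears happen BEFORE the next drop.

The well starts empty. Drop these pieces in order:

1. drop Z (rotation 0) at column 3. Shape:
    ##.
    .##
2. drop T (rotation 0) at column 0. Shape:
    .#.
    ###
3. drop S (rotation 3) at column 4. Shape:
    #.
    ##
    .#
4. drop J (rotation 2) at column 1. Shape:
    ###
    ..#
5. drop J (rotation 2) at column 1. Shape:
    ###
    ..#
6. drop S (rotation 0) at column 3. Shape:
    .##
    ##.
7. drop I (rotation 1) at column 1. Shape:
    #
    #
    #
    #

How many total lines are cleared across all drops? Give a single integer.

Drop 1: Z rot0 at col 3 lands with bottom-row=0; cleared 0 line(s) (total 0); column heights now [0 0 0 2 2 1], max=2
Drop 2: T rot0 at col 0 lands with bottom-row=0; cleared 0 line(s) (total 0); column heights now [1 2 1 2 2 1], max=2
Drop 3: S rot3 at col 4 lands with bottom-row=1; cleared 0 line(s) (total 0); column heights now [1 2 1 2 4 3], max=4
Drop 4: J rot2 at col 1 lands with bottom-row=2; cleared 0 line(s) (total 0); column heights now [1 4 4 4 4 3], max=4
Drop 5: J rot2 at col 1 lands with bottom-row=4; cleared 0 line(s) (total 0); column heights now [1 6 6 6 4 3], max=6
Drop 6: S rot0 at col 3 lands with bottom-row=6; cleared 0 line(s) (total 0); column heights now [1 6 6 7 8 8], max=8
Drop 7: I rot1 at col 1 lands with bottom-row=6; cleared 0 line(s) (total 0); column heights now [1 10 6 7 8 8], max=10

Answer: 0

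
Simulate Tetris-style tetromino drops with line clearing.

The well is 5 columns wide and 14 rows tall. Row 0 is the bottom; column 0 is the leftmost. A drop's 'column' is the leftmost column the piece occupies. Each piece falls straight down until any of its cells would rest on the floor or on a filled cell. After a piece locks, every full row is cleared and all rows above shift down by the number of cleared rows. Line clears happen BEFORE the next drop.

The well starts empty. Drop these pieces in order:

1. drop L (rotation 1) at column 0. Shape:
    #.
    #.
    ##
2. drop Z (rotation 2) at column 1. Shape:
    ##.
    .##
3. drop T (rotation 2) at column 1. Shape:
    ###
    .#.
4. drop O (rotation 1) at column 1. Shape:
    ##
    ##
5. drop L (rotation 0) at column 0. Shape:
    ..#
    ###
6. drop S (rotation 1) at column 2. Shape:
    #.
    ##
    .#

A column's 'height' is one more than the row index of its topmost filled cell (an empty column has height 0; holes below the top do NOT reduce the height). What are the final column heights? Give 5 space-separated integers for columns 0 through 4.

Answer: 7 7 10 9 0

Derivation:
Drop 1: L rot1 at col 0 lands with bottom-row=0; cleared 0 line(s) (total 0); column heights now [3 1 0 0 0], max=3
Drop 2: Z rot2 at col 1 lands with bottom-row=0; cleared 0 line(s) (total 0); column heights now [3 2 2 1 0], max=3
Drop 3: T rot2 at col 1 lands with bottom-row=2; cleared 0 line(s) (total 0); column heights now [3 4 4 4 0], max=4
Drop 4: O rot1 at col 1 lands with bottom-row=4; cleared 0 line(s) (total 0); column heights now [3 6 6 4 0], max=6
Drop 5: L rot0 at col 0 lands with bottom-row=6; cleared 0 line(s) (total 0); column heights now [7 7 8 4 0], max=8
Drop 6: S rot1 at col 2 lands with bottom-row=7; cleared 0 line(s) (total 0); column heights now [7 7 10 9 0], max=10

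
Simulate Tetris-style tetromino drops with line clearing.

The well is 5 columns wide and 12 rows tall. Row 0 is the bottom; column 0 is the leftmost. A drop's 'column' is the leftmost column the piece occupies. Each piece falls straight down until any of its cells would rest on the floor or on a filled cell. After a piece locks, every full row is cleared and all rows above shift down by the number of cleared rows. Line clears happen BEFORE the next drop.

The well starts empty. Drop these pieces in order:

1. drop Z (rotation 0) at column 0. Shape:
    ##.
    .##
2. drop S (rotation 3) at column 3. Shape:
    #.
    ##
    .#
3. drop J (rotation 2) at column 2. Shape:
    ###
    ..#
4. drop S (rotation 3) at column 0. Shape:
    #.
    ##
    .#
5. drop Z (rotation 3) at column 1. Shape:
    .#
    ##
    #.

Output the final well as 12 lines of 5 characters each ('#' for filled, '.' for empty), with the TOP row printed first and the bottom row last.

Answer: .....
.....
.....
.....
.....
.....
..#..
.##..
##...
.#.##
##.##
.##.#

Derivation:
Drop 1: Z rot0 at col 0 lands with bottom-row=0; cleared 0 line(s) (total 0); column heights now [2 2 1 0 0], max=2
Drop 2: S rot3 at col 3 lands with bottom-row=0; cleared 0 line(s) (total 0); column heights now [2 2 1 3 2], max=3
Drop 3: J rot2 at col 2 lands with bottom-row=2; cleared 0 line(s) (total 0); column heights now [2 2 4 4 4], max=4
Drop 4: S rot3 at col 0 lands with bottom-row=2; cleared 1 line(s) (total 1); column heights now [4 3 1 3 3], max=4
Drop 5: Z rot3 at col 1 lands with bottom-row=3; cleared 0 line(s) (total 1); column heights now [4 5 6 3 3], max=6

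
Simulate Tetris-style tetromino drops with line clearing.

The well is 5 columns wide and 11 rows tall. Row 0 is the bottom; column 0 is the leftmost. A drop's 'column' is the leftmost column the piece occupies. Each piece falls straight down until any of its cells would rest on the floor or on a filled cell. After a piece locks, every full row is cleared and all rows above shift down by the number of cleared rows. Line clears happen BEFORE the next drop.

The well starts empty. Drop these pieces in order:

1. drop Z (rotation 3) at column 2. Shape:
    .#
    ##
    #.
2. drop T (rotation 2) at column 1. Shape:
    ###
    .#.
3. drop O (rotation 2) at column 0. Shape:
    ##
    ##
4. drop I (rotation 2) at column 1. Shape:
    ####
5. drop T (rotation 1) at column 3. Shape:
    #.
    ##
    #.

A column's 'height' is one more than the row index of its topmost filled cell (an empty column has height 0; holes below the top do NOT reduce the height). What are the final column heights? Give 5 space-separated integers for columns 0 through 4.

Answer: 6 7 7 10 9

Derivation:
Drop 1: Z rot3 at col 2 lands with bottom-row=0; cleared 0 line(s) (total 0); column heights now [0 0 2 3 0], max=3
Drop 2: T rot2 at col 1 lands with bottom-row=2; cleared 0 line(s) (total 0); column heights now [0 4 4 4 0], max=4
Drop 3: O rot2 at col 0 lands with bottom-row=4; cleared 0 line(s) (total 0); column heights now [6 6 4 4 0], max=6
Drop 4: I rot2 at col 1 lands with bottom-row=6; cleared 0 line(s) (total 0); column heights now [6 7 7 7 7], max=7
Drop 5: T rot1 at col 3 lands with bottom-row=7; cleared 0 line(s) (total 0); column heights now [6 7 7 10 9], max=10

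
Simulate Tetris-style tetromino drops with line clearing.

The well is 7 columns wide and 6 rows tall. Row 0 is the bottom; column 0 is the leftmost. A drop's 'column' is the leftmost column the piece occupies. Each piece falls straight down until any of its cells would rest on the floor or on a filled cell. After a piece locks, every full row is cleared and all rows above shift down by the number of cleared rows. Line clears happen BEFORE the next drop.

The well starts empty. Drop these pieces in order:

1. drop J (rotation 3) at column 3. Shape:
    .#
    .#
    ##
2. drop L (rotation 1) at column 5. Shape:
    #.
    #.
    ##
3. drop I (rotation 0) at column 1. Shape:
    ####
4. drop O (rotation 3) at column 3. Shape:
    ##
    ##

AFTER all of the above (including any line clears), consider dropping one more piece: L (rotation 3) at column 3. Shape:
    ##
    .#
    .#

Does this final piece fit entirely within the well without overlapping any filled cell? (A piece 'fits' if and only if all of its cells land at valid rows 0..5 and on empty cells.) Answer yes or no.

Drop 1: J rot3 at col 3 lands with bottom-row=0; cleared 0 line(s) (total 0); column heights now [0 0 0 1 3 0 0], max=3
Drop 2: L rot1 at col 5 lands with bottom-row=0; cleared 0 line(s) (total 0); column heights now [0 0 0 1 3 3 1], max=3
Drop 3: I rot0 at col 1 lands with bottom-row=3; cleared 0 line(s) (total 0); column heights now [0 4 4 4 4 3 1], max=4
Drop 4: O rot3 at col 3 lands with bottom-row=4; cleared 0 line(s) (total 0); column heights now [0 4 4 6 6 3 1], max=6
Test piece L rot3 at col 3 (width 2): heights before test = [0 4 4 6 6 3 1]; fits = False

Answer: no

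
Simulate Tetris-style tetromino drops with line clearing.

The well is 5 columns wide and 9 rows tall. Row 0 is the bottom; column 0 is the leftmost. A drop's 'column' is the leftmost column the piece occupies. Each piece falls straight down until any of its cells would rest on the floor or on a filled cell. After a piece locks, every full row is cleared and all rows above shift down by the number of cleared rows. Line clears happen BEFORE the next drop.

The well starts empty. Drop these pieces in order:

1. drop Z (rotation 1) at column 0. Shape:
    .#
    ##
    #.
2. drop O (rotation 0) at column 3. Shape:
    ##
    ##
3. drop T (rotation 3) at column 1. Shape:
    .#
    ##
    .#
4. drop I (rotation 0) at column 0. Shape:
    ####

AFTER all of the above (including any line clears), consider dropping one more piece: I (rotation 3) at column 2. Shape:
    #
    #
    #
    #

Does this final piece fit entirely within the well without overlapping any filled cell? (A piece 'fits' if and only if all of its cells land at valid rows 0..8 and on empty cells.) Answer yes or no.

Drop 1: Z rot1 at col 0 lands with bottom-row=0; cleared 0 line(s) (total 0); column heights now [2 3 0 0 0], max=3
Drop 2: O rot0 at col 3 lands with bottom-row=0; cleared 0 line(s) (total 0); column heights now [2 3 0 2 2], max=3
Drop 3: T rot3 at col 1 lands with bottom-row=2; cleared 0 line(s) (total 0); column heights now [2 4 5 2 2], max=5
Drop 4: I rot0 at col 0 lands with bottom-row=5; cleared 0 line(s) (total 0); column heights now [6 6 6 6 2], max=6
Test piece I rot3 at col 2 (width 1): heights before test = [6 6 6 6 2]; fits = False

Answer: no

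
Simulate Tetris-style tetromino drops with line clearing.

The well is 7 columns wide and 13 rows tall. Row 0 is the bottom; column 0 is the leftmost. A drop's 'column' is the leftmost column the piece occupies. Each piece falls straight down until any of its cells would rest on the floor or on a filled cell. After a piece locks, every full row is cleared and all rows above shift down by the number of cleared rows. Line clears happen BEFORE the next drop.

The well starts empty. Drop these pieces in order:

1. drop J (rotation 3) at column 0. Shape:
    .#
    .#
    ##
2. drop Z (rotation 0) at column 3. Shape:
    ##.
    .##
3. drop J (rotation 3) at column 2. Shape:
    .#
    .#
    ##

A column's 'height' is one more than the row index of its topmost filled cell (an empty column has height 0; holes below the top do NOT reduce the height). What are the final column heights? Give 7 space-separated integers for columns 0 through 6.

Answer: 1 3 3 5 2 1 0

Derivation:
Drop 1: J rot3 at col 0 lands with bottom-row=0; cleared 0 line(s) (total 0); column heights now [1 3 0 0 0 0 0], max=3
Drop 2: Z rot0 at col 3 lands with bottom-row=0; cleared 0 line(s) (total 0); column heights now [1 3 0 2 2 1 0], max=3
Drop 3: J rot3 at col 2 lands with bottom-row=2; cleared 0 line(s) (total 0); column heights now [1 3 3 5 2 1 0], max=5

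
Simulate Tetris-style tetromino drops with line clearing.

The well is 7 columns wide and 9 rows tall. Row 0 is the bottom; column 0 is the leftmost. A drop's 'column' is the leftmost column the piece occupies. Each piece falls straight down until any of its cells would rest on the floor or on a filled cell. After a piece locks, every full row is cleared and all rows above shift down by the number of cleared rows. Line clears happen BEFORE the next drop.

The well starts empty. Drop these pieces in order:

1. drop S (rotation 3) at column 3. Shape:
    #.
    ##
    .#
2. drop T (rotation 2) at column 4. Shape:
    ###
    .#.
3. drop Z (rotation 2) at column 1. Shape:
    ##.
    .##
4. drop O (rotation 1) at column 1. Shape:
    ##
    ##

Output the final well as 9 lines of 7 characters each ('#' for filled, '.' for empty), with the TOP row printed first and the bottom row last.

Answer: .......
.......
.##....
.##....
.##....
..##...
...####
...###.
....#..

Derivation:
Drop 1: S rot3 at col 3 lands with bottom-row=0; cleared 0 line(s) (total 0); column heights now [0 0 0 3 2 0 0], max=3
Drop 2: T rot2 at col 4 lands with bottom-row=1; cleared 0 line(s) (total 0); column heights now [0 0 0 3 3 3 3], max=3
Drop 3: Z rot2 at col 1 lands with bottom-row=3; cleared 0 line(s) (total 0); column heights now [0 5 5 4 3 3 3], max=5
Drop 4: O rot1 at col 1 lands with bottom-row=5; cleared 0 line(s) (total 0); column heights now [0 7 7 4 3 3 3], max=7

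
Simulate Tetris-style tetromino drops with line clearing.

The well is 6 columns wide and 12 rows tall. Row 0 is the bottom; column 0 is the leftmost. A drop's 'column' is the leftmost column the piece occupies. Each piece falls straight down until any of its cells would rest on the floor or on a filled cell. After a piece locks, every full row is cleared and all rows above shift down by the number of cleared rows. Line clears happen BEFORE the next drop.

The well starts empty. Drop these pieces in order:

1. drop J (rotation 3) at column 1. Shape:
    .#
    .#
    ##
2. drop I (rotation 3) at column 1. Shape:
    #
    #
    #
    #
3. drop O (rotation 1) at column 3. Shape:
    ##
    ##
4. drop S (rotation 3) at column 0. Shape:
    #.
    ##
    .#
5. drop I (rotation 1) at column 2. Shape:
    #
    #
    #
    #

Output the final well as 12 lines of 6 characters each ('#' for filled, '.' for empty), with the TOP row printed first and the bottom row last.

Answer: ......
......
......
......
#.....
###...
.##...
.##...
.##...
.##...
.####.
.####.

Derivation:
Drop 1: J rot3 at col 1 lands with bottom-row=0; cleared 0 line(s) (total 0); column heights now [0 1 3 0 0 0], max=3
Drop 2: I rot3 at col 1 lands with bottom-row=1; cleared 0 line(s) (total 0); column heights now [0 5 3 0 0 0], max=5
Drop 3: O rot1 at col 3 lands with bottom-row=0; cleared 0 line(s) (total 0); column heights now [0 5 3 2 2 0], max=5
Drop 4: S rot3 at col 0 lands with bottom-row=5; cleared 0 line(s) (total 0); column heights now [8 7 3 2 2 0], max=8
Drop 5: I rot1 at col 2 lands with bottom-row=3; cleared 0 line(s) (total 0); column heights now [8 7 7 2 2 0], max=8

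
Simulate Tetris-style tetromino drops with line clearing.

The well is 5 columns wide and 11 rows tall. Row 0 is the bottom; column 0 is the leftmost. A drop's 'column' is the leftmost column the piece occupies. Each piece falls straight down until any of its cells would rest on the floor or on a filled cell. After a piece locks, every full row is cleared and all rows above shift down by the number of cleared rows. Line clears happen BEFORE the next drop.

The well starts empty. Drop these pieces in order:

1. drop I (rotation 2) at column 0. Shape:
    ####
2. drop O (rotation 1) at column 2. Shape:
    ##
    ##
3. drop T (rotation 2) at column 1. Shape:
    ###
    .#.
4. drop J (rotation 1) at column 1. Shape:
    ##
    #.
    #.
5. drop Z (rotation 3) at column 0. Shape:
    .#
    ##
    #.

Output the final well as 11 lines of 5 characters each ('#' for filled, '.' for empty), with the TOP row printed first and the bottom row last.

Answer: .....
.#...
##...
###..
.#...
.#...
.###.
..#..
..##.
..##.
####.

Derivation:
Drop 1: I rot2 at col 0 lands with bottom-row=0; cleared 0 line(s) (total 0); column heights now [1 1 1 1 0], max=1
Drop 2: O rot1 at col 2 lands with bottom-row=1; cleared 0 line(s) (total 0); column heights now [1 1 3 3 0], max=3
Drop 3: T rot2 at col 1 lands with bottom-row=3; cleared 0 line(s) (total 0); column heights now [1 5 5 5 0], max=5
Drop 4: J rot1 at col 1 lands with bottom-row=5; cleared 0 line(s) (total 0); column heights now [1 8 8 5 0], max=8
Drop 5: Z rot3 at col 0 lands with bottom-row=7; cleared 0 line(s) (total 0); column heights now [9 10 8 5 0], max=10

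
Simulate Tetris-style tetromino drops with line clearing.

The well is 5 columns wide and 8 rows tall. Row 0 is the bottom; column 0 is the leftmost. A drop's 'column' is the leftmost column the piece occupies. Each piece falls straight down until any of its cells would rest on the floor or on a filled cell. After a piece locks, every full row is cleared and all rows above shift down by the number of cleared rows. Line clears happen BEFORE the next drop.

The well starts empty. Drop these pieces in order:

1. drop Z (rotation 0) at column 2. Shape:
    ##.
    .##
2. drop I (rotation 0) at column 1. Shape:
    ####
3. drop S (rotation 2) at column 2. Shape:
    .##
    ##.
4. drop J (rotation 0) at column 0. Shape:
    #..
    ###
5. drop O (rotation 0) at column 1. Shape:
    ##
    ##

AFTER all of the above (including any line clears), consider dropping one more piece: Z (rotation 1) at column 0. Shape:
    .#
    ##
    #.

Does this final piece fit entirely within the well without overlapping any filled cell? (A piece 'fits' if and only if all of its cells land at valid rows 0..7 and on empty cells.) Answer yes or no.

Answer: yes

Derivation:
Drop 1: Z rot0 at col 2 lands with bottom-row=0; cleared 0 line(s) (total 0); column heights now [0 0 2 2 1], max=2
Drop 2: I rot0 at col 1 lands with bottom-row=2; cleared 0 line(s) (total 0); column heights now [0 3 3 3 3], max=3
Drop 3: S rot2 at col 2 lands with bottom-row=3; cleared 0 line(s) (total 0); column heights now [0 3 4 5 5], max=5
Drop 4: J rot0 at col 0 lands with bottom-row=4; cleared 1 line(s) (total 1); column heights now [5 3 4 4 3], max=5
Drop 5: O rot0 at col 1 lands with bottom-row=4; cleared 0 line(s) (total 1); column heights now [5 6 6 4 3], max=6
Test piece Z rot1 at col 0 (width 2): heights before test = [5 6 6 4 3]; fits = True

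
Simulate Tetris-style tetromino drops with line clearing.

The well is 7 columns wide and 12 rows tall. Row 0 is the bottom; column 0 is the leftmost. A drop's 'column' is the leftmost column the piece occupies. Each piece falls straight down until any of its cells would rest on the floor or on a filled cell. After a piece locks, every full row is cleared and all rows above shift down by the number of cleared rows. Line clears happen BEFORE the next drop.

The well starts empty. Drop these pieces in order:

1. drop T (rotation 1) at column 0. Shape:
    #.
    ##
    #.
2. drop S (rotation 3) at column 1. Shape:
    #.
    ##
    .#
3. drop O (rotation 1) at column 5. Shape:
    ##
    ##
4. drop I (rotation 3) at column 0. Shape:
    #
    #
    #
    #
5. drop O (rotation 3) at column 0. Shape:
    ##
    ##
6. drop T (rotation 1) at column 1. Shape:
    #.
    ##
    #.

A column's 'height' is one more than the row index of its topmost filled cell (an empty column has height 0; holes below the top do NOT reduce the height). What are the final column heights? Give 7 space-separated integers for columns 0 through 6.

Drop 1: T rot1 at col 0 lands with bottom-row=0; cleared 0 line(s) (total 0); column heights now [3 2 0 0 0 0 0], max=3
Drop 2: S rot3 at col 1 lands with bottom-row=1; cleared 0 line(s) (total 0); column heights now [3 4 3 0 0 0 0], max=4
Drop 3: O rot1 at col 5 lands with bottom-row=0; cleared 0 line(s) (total 0); column heights now [3 4 3 0 0 2 2], max=4
Drop 4: I rot3 at col 0 lands with bottom-row=3; cleared 0 line(s) (total 0); column heights now [7 4 3 0 0 2 2], max=7
Drop 5: O rot3 at col 0 lands with bottom-row=7; cleared 0 line(s) (total 0); column heights now [9 9 3 0 0 2 2], max=9
Drop 6: T rot1 at col 1 lands with bottom-row=9; cleared 0 line(s) (total 0); column heights now [9 12 11 0 0 2 2], max=12

Answer: 9 12 11 0 0 2 2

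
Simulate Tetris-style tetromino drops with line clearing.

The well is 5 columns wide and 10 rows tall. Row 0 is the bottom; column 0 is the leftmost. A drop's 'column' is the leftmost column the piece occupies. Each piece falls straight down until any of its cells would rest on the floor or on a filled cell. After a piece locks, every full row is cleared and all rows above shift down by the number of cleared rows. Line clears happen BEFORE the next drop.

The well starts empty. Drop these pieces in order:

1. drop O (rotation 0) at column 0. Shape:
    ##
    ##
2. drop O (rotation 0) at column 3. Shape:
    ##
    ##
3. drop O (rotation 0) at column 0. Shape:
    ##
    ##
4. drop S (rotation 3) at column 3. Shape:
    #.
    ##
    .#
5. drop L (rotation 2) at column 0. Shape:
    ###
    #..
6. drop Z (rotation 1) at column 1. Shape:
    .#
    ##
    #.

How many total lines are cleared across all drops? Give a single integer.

Answer: 0

Derivation:
Drop 1: O rot0 at col 0 lands with bottom-row=0; cleared 0 line(s) (total 0); column heights now [2 2 0 0 0], max=2
Drop 2: O rot0 at col 3 lands with bottom-row=0; cleared 0 line(s) (total 0); column heights now [2 2 0 2 2], max=2
Drop 3: O rot0 at col 0 lands with bottom-row=2; cleared 0 line(s) (total 0); column heights now [4 4 0 2 2], max=4
Drop 4: S rot3 at col 3 lands with bottom-row=2; cleared 0 line(s) (total 0); column heights now [4 4 0 5 4], max=5
Drop 5: L rot2 at col 0 lands with bottom-row=4; cleared 0 line(s) (total 0); column heights now [6 6 6 5 4], max=6
Drop 6: Z rot1 at col 1 lands with bottom-row=6; cleared 0 line(s) (total 0); column heights now [6 8 9 5 4], max=9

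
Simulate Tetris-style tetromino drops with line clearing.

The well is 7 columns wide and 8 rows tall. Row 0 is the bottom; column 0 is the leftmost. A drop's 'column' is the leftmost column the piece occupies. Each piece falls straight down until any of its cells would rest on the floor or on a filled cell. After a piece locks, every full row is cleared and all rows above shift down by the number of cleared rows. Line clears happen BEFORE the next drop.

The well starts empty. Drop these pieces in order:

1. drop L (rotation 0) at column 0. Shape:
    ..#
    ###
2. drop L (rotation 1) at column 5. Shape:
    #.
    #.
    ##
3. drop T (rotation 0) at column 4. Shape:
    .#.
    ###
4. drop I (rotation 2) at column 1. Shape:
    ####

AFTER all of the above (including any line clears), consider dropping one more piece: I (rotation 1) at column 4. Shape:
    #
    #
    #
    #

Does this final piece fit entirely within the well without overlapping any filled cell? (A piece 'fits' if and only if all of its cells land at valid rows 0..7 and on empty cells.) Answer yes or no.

Drop 1: L rot0 at col 0 lands with bottom-row=0; cleared 0 line(s) (total 0); column heights now [1 1 2 0 0 0 0], max=2
Drop 2: L rot1 at col 5 lands with bottom-row=0; cleared 0 line(s) (total 0); column heights now [1 1 2 0 0 3 1], max=3
Drop 3: T rot0 at col 4 lands with bottom-row=3; cleared 0 line(s) (total 0); column heights now [1 1 2 0 4 5 4], max=5
Drop 4: I rot2 at col 1 lands with bottom-row=4; cleared 0 line(s) (total 0); column heights now [1 5 5 5 5 5 4], max=5
Test piece I rot1 at col 4 (width 1): heights before test = [1 5 5 5 5 5 4]; fits = False

Answer: no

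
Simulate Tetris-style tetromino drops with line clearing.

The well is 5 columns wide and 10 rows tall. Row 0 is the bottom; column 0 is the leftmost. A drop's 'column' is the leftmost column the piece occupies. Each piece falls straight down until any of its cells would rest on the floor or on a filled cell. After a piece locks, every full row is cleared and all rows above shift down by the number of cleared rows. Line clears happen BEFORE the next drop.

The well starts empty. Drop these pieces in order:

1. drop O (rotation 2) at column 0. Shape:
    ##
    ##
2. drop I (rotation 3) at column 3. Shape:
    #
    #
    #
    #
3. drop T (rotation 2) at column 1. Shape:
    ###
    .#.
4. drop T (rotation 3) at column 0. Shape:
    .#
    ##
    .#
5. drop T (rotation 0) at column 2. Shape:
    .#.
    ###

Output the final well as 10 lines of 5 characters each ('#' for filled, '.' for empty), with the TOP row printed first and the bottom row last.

Drop 1: O rot2 at col 0 lands with bottom-row=0; cleared 0 line(s) (total 0); column heights now [2 2 0 0 0], max=2
Drop 2: I rot3 at col 3 lands with bottom-row=0; cleared 0 line(s) (total 0); column heights now [2 2 0 4 0], max=4
Drop 3: T rot2 at col 1 lands with bottom-row=3; cleared 0 line(s) (total 0); column heights now [2 5 5 5 0], max=5
Drop 4: T rot3 at col 0 lands with bottom-row=5; cleared 0 line(s) (total 0); column heights now [7 8 5 5 0], max=8
Drop 5: T rot0 at col 2 lands with bottom-row=5; cleared 0 line(s) (total 0); column heights now [7 8 6 7 6], max=8

Answer: .....
.....
.#...
##.#.
.####
.###.
..##.
...#.
##.#.
##.#.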